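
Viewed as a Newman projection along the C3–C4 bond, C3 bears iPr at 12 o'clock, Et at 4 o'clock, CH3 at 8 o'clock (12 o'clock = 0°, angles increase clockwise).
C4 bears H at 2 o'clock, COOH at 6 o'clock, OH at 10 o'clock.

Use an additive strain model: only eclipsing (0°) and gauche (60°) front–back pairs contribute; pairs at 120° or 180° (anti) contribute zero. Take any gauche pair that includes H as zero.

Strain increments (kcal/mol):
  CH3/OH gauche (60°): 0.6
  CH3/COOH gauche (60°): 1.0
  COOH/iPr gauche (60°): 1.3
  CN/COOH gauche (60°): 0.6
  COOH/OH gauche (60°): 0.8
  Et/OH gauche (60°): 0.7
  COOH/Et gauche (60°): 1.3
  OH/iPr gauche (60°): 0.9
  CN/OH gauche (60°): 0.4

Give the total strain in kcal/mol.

This conformer is staggered. iPr at 0° is gauche with OH at 300° (0.9); Et at 120° is gauche with COOH at 180° (1.3); CH3 at 240° is gauche with COOH at 180° (1.0); CH3 at 240° is gauche with OH at 300° (0.6). Total 3.8 kcal/mol.

3.8 kcal/mol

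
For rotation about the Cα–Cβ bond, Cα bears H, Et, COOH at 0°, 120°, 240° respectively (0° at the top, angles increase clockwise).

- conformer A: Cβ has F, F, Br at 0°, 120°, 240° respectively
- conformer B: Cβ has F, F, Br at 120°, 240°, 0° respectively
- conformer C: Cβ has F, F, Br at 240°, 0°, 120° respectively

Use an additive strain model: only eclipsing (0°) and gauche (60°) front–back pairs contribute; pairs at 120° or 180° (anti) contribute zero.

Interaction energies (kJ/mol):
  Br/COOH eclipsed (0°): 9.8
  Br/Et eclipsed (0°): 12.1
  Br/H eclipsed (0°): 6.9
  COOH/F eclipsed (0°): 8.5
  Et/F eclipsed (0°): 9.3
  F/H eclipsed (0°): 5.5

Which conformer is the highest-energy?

C

A (eclipsed): H–F eclipsed, Et–F eclipsed, COOH–Br eclipsed; 5.5 + 9.3 + 9.8 = 24.6 kJ/mol.
B (eclipsed): H–Br eclipsed, Et–F eclipsed, COOH–F eclipsed; 6.9 + 9.3 + 8.5 = 24.7 kJ/mol.
C (eclipsed): H–F eclipsed, Et–Br eclipsed, COOH–F eclipsed; 5.5 + 12.1 + 8.5 = 26.1 kJ/mol.
C has the highest total (26.1 kJ/mol).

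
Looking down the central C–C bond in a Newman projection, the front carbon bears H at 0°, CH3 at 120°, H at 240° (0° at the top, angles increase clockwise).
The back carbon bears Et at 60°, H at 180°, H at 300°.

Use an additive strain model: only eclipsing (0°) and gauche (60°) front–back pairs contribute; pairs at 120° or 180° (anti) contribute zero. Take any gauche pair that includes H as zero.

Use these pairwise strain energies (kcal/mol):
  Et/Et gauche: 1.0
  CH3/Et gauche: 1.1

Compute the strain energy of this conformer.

1.1 kcal/mol

This conformer (staggered): CH3(120°)/Et(60°) gauche 1.1 → 1.1 kcal/mol.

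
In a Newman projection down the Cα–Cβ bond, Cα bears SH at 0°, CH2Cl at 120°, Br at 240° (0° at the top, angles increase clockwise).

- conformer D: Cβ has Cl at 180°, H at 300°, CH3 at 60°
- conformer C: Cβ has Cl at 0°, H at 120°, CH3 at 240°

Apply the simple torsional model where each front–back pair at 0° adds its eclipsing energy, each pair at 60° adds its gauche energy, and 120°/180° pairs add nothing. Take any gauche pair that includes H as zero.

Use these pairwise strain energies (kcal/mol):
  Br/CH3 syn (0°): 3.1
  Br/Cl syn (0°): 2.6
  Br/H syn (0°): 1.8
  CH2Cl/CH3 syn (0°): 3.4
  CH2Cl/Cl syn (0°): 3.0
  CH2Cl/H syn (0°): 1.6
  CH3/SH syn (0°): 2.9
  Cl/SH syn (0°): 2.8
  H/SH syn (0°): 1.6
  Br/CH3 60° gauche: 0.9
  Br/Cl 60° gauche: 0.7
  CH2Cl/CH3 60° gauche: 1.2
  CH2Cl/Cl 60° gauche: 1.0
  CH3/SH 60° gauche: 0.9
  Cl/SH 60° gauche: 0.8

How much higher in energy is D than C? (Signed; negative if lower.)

D (staggered): SH–CH3 gauche, CH2Cl–Cl gauche, CH2Cl–CH3 gauche, Br–Cl gauche; 0.9 + 1.0 + 1.2 + 0.7 = 3.8 kcal/mol.
C (eclipsed): SH–Cl eclipsed, CH2Cl–H eclipsed, Br–CH3 eclipsed; 2.8 + 1.6 + 3.1 = 7.5 kcal/mol.
E(D) − E(C) = 3.8 − 7.5 = -3.7 kcal/mol.

-3.7 kcal/mol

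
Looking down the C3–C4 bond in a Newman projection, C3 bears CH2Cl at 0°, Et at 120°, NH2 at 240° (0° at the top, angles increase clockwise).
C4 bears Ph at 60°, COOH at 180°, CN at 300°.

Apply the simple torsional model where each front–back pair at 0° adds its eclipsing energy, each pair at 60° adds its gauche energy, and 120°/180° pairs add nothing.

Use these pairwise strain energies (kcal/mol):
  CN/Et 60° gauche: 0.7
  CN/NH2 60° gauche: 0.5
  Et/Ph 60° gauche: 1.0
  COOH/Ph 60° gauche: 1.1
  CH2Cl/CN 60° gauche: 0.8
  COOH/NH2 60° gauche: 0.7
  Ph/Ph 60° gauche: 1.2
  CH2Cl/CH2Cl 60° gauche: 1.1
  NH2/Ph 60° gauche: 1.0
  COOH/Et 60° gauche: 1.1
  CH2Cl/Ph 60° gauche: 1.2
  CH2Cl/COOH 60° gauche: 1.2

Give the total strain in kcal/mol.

5.3 kcal/mol

This conformer (staggered): CH2Cl(0°)/Ph(60°) gauche 1.2; CH2Cl(0°)/CN(300°) gauche 0.8; Et(120°)/Ph(60°) gauche 1.0; Et(120°)/COOH(180°) gauche 1.1; NH2(240°)/COOH(180°) gauche 0.7; NH2(240°)/CN(300°) gauche 0.5 → 5.3 kcal/mol.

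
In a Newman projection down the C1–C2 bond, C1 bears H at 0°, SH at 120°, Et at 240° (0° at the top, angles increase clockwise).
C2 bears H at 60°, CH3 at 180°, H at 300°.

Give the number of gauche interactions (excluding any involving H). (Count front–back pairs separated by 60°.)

Non-H gauche pairs: SH(120°)/CH3(180°); Et(240°)/CH3(180°) — 2 interactions.

2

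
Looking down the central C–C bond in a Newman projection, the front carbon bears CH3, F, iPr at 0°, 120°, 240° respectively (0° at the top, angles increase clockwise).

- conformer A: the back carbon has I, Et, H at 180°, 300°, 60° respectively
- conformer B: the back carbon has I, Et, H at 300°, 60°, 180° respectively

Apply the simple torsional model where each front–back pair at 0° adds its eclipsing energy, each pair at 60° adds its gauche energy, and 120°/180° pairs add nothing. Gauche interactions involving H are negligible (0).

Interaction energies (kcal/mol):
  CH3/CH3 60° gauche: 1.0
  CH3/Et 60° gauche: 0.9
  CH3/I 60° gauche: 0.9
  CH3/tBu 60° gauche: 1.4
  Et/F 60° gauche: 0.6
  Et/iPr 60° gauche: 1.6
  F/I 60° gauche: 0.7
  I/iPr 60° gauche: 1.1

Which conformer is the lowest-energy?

B

A (staggered): CH3–Et gauche, F–I gauche, iPr–I gauche, iPr–Et gauche; 0.9 + 0.7 + 1.1 + 1.6 = 4.3 kcal/mol.
B (staggered): CH3–I gauche, CH3–Et gauche, F–Et gauche, iPr–I gauche; 0.9 + 0.9 + 0.6 + 1.1 = 3.5 kcal/mol.
B has the lowest total (3.5 kcal/mol).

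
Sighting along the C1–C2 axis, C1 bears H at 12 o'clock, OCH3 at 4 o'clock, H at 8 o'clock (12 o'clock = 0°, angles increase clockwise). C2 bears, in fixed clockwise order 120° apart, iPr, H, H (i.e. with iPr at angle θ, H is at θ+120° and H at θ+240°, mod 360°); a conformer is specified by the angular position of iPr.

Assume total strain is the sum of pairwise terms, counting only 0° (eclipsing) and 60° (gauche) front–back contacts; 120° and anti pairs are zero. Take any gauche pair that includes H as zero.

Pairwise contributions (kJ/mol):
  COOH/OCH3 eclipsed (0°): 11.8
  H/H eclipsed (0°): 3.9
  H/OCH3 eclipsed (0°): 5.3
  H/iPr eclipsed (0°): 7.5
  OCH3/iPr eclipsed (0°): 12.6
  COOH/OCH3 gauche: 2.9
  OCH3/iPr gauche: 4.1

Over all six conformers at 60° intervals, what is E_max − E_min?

iPr at 0° (eclipsed): H(0°)/iPr(0°) eclipsed 7.5; OCH3(120°)/H(120°) eclipsed 5.3; H(240°)/H(240°) eclipsed 3.9 → 16.7 kJ/mol.
iPr at 60° (staggered): OCH3(120°)/iPr(60°) gauche 4.1 → 4.1 kJ/mol.
iPr at 120° (eclipsed): H(0°)/H(0°) eclipsed 3.9; OCH3(120°)/iPr(120°) eclipsed 12.6; H(240°)/H(240°) eclipsed 3.9 → 20.4 kJ/mol.
iPr at 180° (staggered): OCH3(120°)/iPr(180°) gauche 4.1 → 4.1 kJ/mol.
iPr at 240° (eclipsed): H(0°)/H(0°) eclipsed 3.9; OCH3(120°)/H(120°) eclipsed 5.3; H(240°)/iPr(240°) eclipsed 7.5 → 16.7 kJ/mol.
iPr at 300° (staggered): no non-H gauche contacts → 0.0 kJ/mol.
Max at 120° (20.4 kJ/mol), min at 300° (0.0 kJ/mol); barrier = 20.4 kJ/mol.

20.4 kJ/mol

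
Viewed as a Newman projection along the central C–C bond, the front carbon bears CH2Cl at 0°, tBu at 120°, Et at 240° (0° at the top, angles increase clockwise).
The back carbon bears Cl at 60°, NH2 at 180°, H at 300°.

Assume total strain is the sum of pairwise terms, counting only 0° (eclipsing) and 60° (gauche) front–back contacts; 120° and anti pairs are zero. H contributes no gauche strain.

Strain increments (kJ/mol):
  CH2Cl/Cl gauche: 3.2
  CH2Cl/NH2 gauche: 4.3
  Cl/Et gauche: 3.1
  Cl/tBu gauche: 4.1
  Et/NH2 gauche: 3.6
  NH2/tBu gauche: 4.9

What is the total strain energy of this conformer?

This conformer (staggered): CH2Cl–Cl gauche, tBu–Cl gauche, tBu–NH2 gauche, Et–NH2 gauche; 3.2 + 4.1 + 4.9 + 3.6 = 15.8 kJ/mol.

15.8 kJ/mol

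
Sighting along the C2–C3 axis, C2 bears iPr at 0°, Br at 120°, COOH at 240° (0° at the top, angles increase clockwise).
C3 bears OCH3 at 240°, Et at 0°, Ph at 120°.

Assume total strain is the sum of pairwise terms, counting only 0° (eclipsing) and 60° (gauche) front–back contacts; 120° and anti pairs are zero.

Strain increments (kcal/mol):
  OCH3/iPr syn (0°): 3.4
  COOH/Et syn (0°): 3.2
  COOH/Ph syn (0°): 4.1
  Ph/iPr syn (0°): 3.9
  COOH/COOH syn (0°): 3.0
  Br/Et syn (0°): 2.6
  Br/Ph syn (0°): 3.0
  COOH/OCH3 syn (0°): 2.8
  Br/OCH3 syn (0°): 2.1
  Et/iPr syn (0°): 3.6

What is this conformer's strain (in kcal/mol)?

9.4 kcal/mol

This conformer (eclipsed): iPr(0°)/Et(0°) eclipsed 3.6; Br(120°)/Ph(120°) eclipsed 3.0; COOH(240°)/OCH3(240°) eclipsed 2.8 → 9.4 kcal/mol.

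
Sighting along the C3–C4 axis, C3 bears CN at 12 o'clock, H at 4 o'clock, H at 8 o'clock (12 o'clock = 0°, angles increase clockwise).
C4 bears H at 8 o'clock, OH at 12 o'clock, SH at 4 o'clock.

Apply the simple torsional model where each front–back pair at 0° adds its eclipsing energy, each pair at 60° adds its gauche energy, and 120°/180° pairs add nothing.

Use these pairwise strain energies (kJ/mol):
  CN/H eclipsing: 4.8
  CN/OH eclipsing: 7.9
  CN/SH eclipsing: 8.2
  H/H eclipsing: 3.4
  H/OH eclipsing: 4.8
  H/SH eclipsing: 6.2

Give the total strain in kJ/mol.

17.5 kJ/mol

This conformer (eclipsed): CN(0°)/OH(0°) eclipsed 7.9; H(120°)/SH(120°) eclipsed 6.2; H(240°)/H(240°) eclipsed 3.4 → 17.5 kJ/mol.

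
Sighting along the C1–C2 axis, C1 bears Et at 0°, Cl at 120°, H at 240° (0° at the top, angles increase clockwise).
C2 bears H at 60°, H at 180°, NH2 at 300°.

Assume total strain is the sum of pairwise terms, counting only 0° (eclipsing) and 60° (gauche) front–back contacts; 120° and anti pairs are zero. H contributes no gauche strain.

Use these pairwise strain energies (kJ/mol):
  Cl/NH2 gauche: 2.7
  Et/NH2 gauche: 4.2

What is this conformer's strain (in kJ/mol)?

4.2 kJ/mol

This conformer is staggered. Et at 0° is gauche with NH2 at 300° (4.2). Total 4.2 kJ/mol.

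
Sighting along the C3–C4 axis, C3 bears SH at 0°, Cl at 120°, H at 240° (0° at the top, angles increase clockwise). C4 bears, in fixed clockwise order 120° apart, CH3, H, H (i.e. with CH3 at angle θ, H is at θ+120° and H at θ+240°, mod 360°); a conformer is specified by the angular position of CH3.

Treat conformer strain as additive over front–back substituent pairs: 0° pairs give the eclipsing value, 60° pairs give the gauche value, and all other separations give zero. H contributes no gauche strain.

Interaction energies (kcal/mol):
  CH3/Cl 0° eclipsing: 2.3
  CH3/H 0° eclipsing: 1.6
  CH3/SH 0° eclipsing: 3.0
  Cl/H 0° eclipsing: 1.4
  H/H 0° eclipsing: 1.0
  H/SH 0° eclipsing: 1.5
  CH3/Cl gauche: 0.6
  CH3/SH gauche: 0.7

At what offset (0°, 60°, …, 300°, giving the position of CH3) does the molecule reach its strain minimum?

180°

CH3 at 0° (eclipsed): SH(0°)/CH3(0°) eclipsed 3.0; Cl(120°)/H(120°) eclipsed 1.4; H(240°)/H(240°) eclipsed 1.0 → 5.4 kcal/mol.
CH3 at 60° (staggered): SH(0°)/CH3(60°) gauche 0.7; Cl(120°)/CH3(60°) gauche 0.6 → 1.3 kcal/mol.
CH3 at 120° (eclipsed): SH(0°)/H(0°) eclipsed 1.5; Cl(120°)/CH3(120°) eclipsed 2.3; H(240°)/H(240°) eclipsed 1.0 → 4.8 kcal/mol.
CH3 at 180° (staggered): Cl(120°)/CH3(180°) gauche 0.6 → 0.6 kcal/mol.
CH3 at 240° (eclipsed): SH(0°)/H(0°) eclipsed 1.5; Cl(120°)/H(120°) eclipsed 1.4; H(240°)/CH3(240°) eclipsed 1.6 → 4.5 kcal/mol.
CH3 at 300° (staggered): SH(0°)/CH3(300°) gauche 0.7 → 0.7 kcal/mol.
The minimum (0.6 kcal/mol) occurs with CH3 at 180°.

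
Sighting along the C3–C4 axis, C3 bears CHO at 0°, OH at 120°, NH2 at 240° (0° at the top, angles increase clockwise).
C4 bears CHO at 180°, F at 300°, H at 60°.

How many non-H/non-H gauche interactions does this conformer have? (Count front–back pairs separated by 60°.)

4

Non-H gauche pairs: CHO(0°)/F(300°); OH(120°)/CHO(180°); NH2(240°)/CHO(180°); NH2(240°)/F(300°) — 4 interactions.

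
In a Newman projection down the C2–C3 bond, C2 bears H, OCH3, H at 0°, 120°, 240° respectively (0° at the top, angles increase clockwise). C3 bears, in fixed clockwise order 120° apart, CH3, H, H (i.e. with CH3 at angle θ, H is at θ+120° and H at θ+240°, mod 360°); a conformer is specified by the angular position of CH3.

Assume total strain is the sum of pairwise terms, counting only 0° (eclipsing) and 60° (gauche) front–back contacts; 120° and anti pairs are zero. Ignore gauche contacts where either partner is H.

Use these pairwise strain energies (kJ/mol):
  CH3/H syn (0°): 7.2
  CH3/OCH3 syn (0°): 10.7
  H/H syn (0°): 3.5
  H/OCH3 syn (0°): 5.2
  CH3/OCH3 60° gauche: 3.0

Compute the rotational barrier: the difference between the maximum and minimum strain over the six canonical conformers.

CH3 at 0° (eclipsed): H(0°)/CH3(0°) eclipsed 7.2; OCH3(120°)/H(120°) eclipsed 5.2; H(240°)/H(240°) eclipsed 3.5 → 15.9 kJ/mol.
CH3 at 60° (staggered): OCH3(120°)/CH3(60°) gauche 3.0 → 3.0 kJ/mol.
CH3 at 120° (eclipsed): H(0°)/H(0°) eclipsed 3.5; OCH3(120°)/CH3(120°) eclipsed 10.7; H(240°)/H(240°) eclipsed 3.5 → 17.7 kJ/mol.
CH3 at 180° (staggered): OCH3(120°)/CH3(180°) gauche 3.0 → 3.0 kJ/mol.
CH3 at 240° (eclipsed): H(0°)/H(0°) eclipsed 3.5; OCH3(120°)/H(120°) eclipsed 5.2; H(240°)/CH3(240°) eclipsed 7.2 → 15.9 kJ/mol.
CH3 at 300° (staggered): no non-H gauche contacts → 0.0 kJ/mol.
Max at 120° (17.7 kJ/mol), min at 300° (0.0 kJ/mol); barrier = 17.7 kJ/mol.

17.7 kJ/mol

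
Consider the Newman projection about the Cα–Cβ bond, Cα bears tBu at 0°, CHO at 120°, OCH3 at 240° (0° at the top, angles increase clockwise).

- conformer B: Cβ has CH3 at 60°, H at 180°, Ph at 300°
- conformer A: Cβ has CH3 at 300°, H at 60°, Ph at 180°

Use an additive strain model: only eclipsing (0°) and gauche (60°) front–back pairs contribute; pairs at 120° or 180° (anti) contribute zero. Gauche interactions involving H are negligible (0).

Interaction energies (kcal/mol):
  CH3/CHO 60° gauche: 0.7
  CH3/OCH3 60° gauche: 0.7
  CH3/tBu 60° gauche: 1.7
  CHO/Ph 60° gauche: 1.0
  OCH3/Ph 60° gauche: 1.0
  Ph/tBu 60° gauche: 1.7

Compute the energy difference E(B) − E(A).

B (staggered): tBu–CH3 gauche, tBu–Ph gauche, CHO–CH3 gauche, OCH3–Ph gauche; 1.7 + 1.7 + 0.7 + 1.0 = 5.1 kcal/mol.
A (staggered): tBu–CH3 gauche, CHO–Ph gauche, OCH3–CH3 gauche, OCH3–Ph gauche; 1.7 + 1.0 + 0.7 + 1.0 = 4.4 kcal/mol.
E(B) − E(A) = 5.1 − 4.4 = +0.7 kcal/mol.

+0.7 kcal/mol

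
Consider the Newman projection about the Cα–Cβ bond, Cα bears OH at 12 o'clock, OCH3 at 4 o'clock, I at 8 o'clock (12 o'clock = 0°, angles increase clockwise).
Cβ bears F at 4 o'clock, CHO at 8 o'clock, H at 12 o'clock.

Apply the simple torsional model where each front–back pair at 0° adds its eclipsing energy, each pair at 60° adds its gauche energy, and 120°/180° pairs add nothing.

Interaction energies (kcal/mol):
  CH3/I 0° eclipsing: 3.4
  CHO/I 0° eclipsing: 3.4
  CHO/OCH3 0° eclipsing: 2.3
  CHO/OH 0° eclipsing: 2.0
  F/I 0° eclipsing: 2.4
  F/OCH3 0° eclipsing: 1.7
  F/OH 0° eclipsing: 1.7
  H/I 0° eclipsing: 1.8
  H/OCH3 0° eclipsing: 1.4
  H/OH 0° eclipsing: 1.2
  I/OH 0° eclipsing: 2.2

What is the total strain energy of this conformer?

This conformer (eclipsed): OH–H eclipsed, OCH3–F eclipsed, I–CHO eclipsed; 1.2 + 1.7 + 3.4 = 6.3 kcal/mol.

6.3 kcal/mol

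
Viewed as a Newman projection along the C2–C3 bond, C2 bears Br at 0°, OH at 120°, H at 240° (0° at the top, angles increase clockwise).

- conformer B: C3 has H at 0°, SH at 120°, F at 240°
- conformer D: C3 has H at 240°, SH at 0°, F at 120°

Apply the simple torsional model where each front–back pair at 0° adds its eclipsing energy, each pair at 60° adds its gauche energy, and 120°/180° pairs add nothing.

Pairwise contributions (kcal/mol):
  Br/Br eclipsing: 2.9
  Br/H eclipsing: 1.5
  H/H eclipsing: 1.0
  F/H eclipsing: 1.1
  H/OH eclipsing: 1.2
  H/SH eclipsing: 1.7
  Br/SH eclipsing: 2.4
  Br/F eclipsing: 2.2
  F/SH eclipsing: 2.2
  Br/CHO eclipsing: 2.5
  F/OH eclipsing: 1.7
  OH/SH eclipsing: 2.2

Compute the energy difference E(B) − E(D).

B (eclipsed): Br(0°)/H(0°) eclipsed 1.5; OH(120°)/SH(120°) eclipsed 2.2; H(240°)/F(240°) eclipsed 1.1 → 4.8 kcal/mol.
D (eclipsed): Br(0°)/SH(0°) eclipsed 2.4; OH(120°)/F(120°) eclipsed 1.7; H(240°)/H(240°) eclipsed 1.0 → 5.1 kcal/mol.
E(B) − E(D) = 4.8 − 5.1 = -0.3 kcal/mol.

-0.3 kcal/mol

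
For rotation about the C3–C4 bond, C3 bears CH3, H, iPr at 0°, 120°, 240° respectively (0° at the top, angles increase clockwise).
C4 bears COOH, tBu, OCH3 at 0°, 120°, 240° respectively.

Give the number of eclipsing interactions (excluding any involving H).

2

Non-H eclipsing pairs: CH3(0°)/COOH(0°); iPr(240°)/OCH3(240°) — 2 interactions.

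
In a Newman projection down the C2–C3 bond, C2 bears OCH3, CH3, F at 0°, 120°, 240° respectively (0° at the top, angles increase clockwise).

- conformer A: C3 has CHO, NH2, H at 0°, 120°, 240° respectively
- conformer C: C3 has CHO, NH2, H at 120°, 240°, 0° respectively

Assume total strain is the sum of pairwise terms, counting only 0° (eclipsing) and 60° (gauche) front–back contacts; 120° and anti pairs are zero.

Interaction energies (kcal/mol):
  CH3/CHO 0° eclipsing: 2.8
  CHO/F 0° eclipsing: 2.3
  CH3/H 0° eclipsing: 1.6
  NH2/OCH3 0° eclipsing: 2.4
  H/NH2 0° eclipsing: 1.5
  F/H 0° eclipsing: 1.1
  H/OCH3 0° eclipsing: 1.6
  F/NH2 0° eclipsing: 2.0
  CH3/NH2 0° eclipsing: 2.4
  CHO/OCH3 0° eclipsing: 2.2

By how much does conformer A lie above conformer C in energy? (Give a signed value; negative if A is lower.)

A (eclipsed): OCH3–CHO eclipsed, CH3–NH2 eclipsed, F–H eclipsed; 2.2 + 2.4 + 1.1 = 5.7 kcal/mol.
C (eclipsed): OCH3–H eclipsed, CH3–CHO eclipsed, F–NH2 eclipsed; 1.6 + 2.8 + 2.0 = 6.4 kcal/mol.
E(A) − E(C) = 5.7 − 6.4 = -0.7 kcal/mol.

-0.7 kcal/mol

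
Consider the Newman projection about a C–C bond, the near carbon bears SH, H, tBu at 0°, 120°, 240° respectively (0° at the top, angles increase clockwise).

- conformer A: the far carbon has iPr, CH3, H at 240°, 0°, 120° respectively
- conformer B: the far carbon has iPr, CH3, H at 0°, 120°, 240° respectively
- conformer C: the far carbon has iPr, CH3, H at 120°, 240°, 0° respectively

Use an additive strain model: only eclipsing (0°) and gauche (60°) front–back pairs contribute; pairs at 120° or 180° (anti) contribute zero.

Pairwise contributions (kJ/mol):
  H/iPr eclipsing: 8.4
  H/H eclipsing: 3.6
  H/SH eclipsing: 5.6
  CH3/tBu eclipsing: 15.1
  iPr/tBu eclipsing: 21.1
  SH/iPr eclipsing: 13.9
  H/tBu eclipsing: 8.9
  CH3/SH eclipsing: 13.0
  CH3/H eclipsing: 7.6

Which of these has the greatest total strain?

A (eclipsed): SH(0°)/CH3(0°) eclipsed 13.0; H(120°)/H(120°) eclipsed 3.6; tBu(240°)/iPr(240°) eclipsed 21.1 → 37.7 kJ/mol.
B (eclipsed): SH(0°)/iPr(0°) eclipsed 13.9; H(120°)/CH3(120°) eclipsed 7.6; tBu(240°)/H(240°) eclipsed 8.9 → 30.4 kJ/mol.
C (eclipsed): SH(0°)/H(0°) eclipsed 5.6; H(120°)/iPr(120°) eclipsed 8.4; tBu(240°)/CH3(240°) eclipsed 15.1 → 29.1 kJ/mol.
A has the highest total (37.7 kJ/mol).

A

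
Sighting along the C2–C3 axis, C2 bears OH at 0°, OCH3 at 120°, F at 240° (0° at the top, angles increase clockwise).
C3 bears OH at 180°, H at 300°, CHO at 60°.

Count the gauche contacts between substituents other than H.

4

Non-H gauche pairs: OH(0°)/CHO(60°); OCH3(120°)/OH(180°); OCH3(120°)/CHO(60°); F(240°)/OH(180°) — 4 interactions.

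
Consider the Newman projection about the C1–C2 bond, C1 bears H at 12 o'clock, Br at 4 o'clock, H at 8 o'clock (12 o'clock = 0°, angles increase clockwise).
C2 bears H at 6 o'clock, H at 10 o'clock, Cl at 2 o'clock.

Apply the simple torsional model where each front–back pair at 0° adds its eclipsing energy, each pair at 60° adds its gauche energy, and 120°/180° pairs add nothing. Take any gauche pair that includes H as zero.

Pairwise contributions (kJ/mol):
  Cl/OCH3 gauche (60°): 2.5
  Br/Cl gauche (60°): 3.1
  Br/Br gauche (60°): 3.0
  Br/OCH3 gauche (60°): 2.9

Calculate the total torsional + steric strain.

3.1 kJ/mol

This conformer (staggered): Br(120°)/Cl(60°) gauche 3.1 → 3.1 kJ/mol.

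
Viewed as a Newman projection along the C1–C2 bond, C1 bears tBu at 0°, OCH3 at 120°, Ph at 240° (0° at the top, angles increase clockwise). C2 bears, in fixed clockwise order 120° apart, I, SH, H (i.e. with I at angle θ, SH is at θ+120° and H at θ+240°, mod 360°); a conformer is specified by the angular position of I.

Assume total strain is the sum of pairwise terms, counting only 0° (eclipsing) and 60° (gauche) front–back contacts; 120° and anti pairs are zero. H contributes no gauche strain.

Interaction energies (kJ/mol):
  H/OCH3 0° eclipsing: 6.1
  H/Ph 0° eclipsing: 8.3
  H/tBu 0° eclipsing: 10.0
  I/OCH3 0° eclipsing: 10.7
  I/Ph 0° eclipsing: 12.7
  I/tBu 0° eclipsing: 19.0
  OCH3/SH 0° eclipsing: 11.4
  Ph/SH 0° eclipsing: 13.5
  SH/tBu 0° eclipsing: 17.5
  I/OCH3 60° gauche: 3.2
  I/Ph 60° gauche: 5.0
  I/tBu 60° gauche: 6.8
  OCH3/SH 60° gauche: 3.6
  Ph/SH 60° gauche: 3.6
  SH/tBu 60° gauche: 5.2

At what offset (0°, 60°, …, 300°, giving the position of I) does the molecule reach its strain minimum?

180°

I at 0° is eclipsed. tBu at 0° is eclipsed with I at 0° (19.0); OCH3 at 120° is eclipsed with SH at 120° (11.4); Ph at 240° is eclipsed with H at 240° (8.3). Total 38.7 kJ/mol.
I at 60° is staggered. tBu at 0° is gauche with I at 60° (6.8); OCH3 at 120° is gauche with I at 60° (3.2); OCH3 at 120° is gauche with SH at 180° (3.6); Ph at 240° is gauche with SH at 180° (3.6). Total 17.2 kJ/mol.
I at 120° is eclipsed. tBu at 0° is eclipsed with H at 0° (10.0); OCH3 at 120° is eclipsed with I at 120° (10.7); Ph at 240° is eclipsed with SH at 240° (13.5). Total 34.2 kJ/mol.
I at 180° is staggered. tBu at 0° is gauche with SH at 300° (5.2); OCH3 at 120° is gauche with I at 180° (3.2); Ph at 240° is gauche with I at 180° (5.0); Ph at 240° is gauche with SH at 300° (3.6). Total 17.0 kJ/mol.
I at 240° is eclipsed. tBu at 0° is eclipsed with SH at 0° (17.5); OCH3 at 120° is eclipsed with H at 120° (6.1); Ph at 240° is eclipsed with I at 240° (12.7). Total 36.3 kJ/mol.
I at 300° is staggered. tBu at 0° is gauche with I at 300° (6.8); tBu at 0° is gauche with SH at 60° (5.2); OCH3 at 120° is gauche with SH at 60° (3.6); Ph at 240° is gauche with I at 300° (5.0). Total 20.6 kJ/mol.
The minimum (17.0 kJ/mol) occurs with I at 180°.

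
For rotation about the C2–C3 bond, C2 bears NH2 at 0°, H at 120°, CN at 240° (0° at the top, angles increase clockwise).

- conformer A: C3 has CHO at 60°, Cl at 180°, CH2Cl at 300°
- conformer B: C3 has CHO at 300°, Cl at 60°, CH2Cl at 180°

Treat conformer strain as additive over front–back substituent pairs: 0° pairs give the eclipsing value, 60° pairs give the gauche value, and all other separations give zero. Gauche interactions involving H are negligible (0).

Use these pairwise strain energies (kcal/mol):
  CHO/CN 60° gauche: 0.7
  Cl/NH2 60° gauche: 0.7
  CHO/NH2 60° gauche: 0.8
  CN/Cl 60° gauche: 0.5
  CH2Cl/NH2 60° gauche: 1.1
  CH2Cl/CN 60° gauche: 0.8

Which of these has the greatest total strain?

A (staggered): NH2(0°)/CHO(60°) gauche 0.8; NH2(0°)/CH2Cl(300°) gauche 1.1; CN(240°)/Cl(180°) gauche 0.5; CN(240°)/CH2Cl(300°) gauche 0.8 → 3.2 kcal/mol.
B (staggered): NH2(0°)/CHO(300°) gauche 0.8; NH2(0°)/Cl(60°) gauche 0.7; CN(240°)/CHO(300°) gauche 0.7; CN(240°)/CH2Cl(180°) gauche 0.8 → 3.0 kcal/mol.
A has the highest total (3.2 kcal/mol).

A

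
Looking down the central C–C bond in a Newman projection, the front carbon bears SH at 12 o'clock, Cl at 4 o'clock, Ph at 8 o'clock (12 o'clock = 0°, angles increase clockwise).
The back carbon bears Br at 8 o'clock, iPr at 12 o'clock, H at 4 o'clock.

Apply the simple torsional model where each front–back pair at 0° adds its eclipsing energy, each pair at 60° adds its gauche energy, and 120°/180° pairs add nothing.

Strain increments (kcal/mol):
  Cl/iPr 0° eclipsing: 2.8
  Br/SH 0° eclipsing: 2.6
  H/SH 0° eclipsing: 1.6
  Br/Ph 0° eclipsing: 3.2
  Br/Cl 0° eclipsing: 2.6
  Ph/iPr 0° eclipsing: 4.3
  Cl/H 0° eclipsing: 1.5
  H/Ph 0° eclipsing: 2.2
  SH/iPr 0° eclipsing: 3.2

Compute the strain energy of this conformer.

7.9 kcal/mol

This conformer (eclipsed): SH–iPr eclipsed, Cl–H eclipsed, Ph–Br eclipsed; 3.2 + 1.5 + 3.2 = 7.9 kcal/mol.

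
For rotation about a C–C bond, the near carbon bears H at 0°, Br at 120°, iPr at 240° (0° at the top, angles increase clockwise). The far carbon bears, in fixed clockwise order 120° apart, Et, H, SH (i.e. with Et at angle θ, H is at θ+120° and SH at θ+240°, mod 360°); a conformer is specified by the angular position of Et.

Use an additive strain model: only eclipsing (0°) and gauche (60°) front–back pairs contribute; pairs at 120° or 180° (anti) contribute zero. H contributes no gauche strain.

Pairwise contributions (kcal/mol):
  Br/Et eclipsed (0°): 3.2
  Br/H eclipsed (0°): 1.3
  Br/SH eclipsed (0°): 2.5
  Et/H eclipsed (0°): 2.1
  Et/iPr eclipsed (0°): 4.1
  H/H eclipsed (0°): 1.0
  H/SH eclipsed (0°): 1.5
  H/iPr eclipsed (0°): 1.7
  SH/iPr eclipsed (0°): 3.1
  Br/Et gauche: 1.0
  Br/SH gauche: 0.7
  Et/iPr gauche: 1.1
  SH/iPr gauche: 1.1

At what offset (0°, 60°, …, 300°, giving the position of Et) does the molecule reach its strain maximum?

240°

Et at 0° (eclipsed): H–Et eclipsed, Br–H eclipsed, iPr–SH eclipsed; 2.1 + 1.3 + 3.1 = 6.5 kcal/mol.
Et at 60° (staggered): Br–Et gauche, iPr–SH gauche; 1.0 + 1.1 = 2.1 kcal/mol.
Et at 120° (eclipsed): H–SH eclipsed, Br–Et eclipsed, iPr–H eclipsed; 1.5 + 3.2 + 1.7 = 6.4 kcal/mol.
Et at 180° (staggered): Br–Et gauche, Br–SH gauche, iPr–Et gauche; 1.0 + 0.7 + 1.1 = 2.8 kcal/mol.
Et at 240° (eclipsed): H–H eclipsed, Br–SH eclipsed, iPr–Et eclipsed; 1.0 + 2.5 + 4.1 = 7.6 kcal/mol.
Et at 300° (staggered): Br–SH gauche, iPr–Et gauche, iPr–SH gauche; 0.7 + 1.1 + 1.1 = 2.9 kcal/mol.
The maximum (7.6 kcal/mol) occurs with Et at 240°.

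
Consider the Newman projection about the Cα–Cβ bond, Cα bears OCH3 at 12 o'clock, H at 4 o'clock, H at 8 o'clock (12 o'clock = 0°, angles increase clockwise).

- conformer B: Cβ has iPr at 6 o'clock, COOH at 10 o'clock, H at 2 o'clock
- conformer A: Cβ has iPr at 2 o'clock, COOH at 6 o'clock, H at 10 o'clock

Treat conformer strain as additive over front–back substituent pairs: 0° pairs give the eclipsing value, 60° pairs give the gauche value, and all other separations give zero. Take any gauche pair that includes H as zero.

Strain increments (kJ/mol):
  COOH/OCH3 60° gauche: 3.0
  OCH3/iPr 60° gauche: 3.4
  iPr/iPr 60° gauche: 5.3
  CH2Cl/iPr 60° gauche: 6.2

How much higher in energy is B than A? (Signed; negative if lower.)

-0.4 kJ/mol

B (staggered): OCH3–COOH gauche; 3.0 = 3.0 kJ/mol.
A (staggered): OCH3–iPr gauche; 3.4 = 3.4 kJ/mol.
E(B) − E(A) = 3.0 − 3.4 = -0.4 kJ/mol.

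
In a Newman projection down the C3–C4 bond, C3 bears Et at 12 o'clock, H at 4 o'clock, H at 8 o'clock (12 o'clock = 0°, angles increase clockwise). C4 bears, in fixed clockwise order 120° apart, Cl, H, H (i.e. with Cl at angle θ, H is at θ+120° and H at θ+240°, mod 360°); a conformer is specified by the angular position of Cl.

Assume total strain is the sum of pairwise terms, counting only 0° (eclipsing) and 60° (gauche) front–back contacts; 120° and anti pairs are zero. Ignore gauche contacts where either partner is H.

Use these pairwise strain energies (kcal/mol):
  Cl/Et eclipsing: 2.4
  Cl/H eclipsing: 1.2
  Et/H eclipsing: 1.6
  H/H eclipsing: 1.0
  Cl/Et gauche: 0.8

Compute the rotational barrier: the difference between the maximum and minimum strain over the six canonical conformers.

4.4 kcal/mol

Cl at 0° is eclipsed. Et at 0° is eclipsed with Cl at 0° (2.4); H at 120° is eclipsed with H at 120° (1.0); H at 240° is eclipsed with H at 240° (1.0). Total 4.4 kcal/mol.
Cl at 60° is staggered. Et at 0° is gauche with Cl at 60° (0.8). Total 0.8 kcal/mol.
Cl at 120° is eclipsed. Et at 0° is eclipsed with H at 0° (1.6); H at 120° is eclipsed with Cl at 120° (1.2); H at 240° is eclipsed with H at 240° (1.0). Total 3.8 kcal/mol.
Cl at 180° (staggered): no non-H gauche contacts → 0.0 kcal/mol.
Cl at 240° is eclipsed. Et at 0° is eclipsed with H at 0° (1.6); H at 120° is eclipsed with H at 120° (1.0); H at 240° is eclipsed with Cl at 240° (1.2). Total 3.8 kcal/mol.
Cl at 300° is staggered. Et at 0° is gauche with Cl at 300° (0.8). Total 0.8 kcal/mol.
Max at 0° (4.4 kcal/mol), min at 180° (0.0 kcal/mol); barrier = 4.4 kcal/mol.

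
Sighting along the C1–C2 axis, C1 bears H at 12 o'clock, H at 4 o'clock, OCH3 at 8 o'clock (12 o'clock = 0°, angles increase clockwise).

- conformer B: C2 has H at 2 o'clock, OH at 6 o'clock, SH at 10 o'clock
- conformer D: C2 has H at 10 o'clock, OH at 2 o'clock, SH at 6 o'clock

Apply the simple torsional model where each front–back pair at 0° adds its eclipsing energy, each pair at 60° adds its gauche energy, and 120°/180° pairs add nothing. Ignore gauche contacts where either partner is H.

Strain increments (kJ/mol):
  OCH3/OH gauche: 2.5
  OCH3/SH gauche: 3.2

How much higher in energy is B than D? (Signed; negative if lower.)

+2.5 kJ/mol

B (staggered): OCH3(240°)/OH(180°) gauche 2.5; OCH3(240°)/SH(300°) gauche 3.2 → 5.7 kJ/mol.
D (staggered): OCH3(240°)/SH(180°) gauche 3.2 → 3.2 kJ/mol.
E(B) − E(D) = 5.7 − 3.2 = +2.5 kJ/mol.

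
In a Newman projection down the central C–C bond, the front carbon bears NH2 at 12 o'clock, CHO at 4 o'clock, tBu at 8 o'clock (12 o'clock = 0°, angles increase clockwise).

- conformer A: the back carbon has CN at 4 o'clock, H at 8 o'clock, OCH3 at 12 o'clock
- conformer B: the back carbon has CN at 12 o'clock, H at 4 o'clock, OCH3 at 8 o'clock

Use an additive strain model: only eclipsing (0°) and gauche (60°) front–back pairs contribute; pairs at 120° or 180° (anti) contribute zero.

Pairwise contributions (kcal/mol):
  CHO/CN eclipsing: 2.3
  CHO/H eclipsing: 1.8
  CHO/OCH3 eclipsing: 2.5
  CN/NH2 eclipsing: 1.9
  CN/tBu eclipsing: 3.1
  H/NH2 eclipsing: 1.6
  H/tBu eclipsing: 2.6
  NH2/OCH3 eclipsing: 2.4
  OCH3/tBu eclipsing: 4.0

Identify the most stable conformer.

A is eclipsed. NH2 at 0° is eclipsed with OCH3 at 0° (2.4); CHO at 120° is eclipsed with CN at 120° (2.3); tBu at 240° is eclipsed with H at 240° (2.6). Total 7.3 kcal/mol.
B is eclipsed. NH2 at 0° is eclipsed with CN at 0° (1.9); CHO at 120° is eclipsed with H at 120° (1.8); tBu at 240° is eclipsed with OCH3 at 240° (4.0). Total 7.7 kcal/mol.
A has the lowest total (7.3 kcal/mol).

A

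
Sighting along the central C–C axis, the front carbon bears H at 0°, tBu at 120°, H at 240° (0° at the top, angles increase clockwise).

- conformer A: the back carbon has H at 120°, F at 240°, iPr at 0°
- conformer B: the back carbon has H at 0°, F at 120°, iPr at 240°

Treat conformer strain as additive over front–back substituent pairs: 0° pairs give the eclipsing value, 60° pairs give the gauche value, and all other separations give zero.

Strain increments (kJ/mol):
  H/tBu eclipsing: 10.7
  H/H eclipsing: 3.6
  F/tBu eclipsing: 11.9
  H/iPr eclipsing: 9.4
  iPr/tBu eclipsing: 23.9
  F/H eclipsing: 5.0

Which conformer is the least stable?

A

A is eclipsed. H at 0° is eclipsed with iPr at 0° (9.4); tBu at 120° is eclipsed with H at 120° (10.7); H at 240° is eclipsed with F at 240° (5.0). Total 25.1 kJ/mol.
B is eclipsed. H at 0° is eclipsed with H at 0° (3.6); tBu at 120° is eclipsed with F at 120° (11.9); H at 240° is eclipsed with iPr at 240° (9.4). Total 24.9 kJ/mol.
A has the highest total (25.1 kJ/mol).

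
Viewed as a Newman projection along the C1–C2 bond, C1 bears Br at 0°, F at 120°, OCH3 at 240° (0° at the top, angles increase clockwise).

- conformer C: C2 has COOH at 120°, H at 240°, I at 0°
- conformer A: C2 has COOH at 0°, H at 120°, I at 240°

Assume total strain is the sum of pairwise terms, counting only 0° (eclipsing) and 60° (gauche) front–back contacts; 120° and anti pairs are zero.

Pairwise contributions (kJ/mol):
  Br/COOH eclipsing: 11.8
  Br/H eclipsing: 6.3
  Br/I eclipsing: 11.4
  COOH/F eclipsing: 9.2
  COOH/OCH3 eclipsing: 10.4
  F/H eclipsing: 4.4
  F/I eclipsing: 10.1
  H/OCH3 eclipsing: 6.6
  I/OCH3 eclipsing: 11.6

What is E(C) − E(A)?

-0.6 kJ/mol

C is eclipsed. Br at 0° is eclipsed with I at 0° (11.4); F at 120° is eclipsed with COOH at 120° (9.2); OCH3 at 240° is eclipsed with H at 240° (6.6). Total 27.2 kJ/mol.
A is eclipsed. Br at 0° is eclipsed with COOH at 0° (11.8); F at 120° is eclipsed with H at 120° (4.4); OCH3 at 240° is eclipsed with I at 240° (11.6). Total 27.8 kJ/mol.
E(C) − E(A) = 27.2 − 27.8 = -0.6 kJ/mol.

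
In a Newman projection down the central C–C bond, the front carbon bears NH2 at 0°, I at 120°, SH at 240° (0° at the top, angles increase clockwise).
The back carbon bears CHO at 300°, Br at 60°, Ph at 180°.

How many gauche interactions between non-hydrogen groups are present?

6

Non-H gauche pairs: NH2(0°)/CHO(300°); NH2(0°)/Br(60°); I(120°)/Br(60°); I(120°)/Ph(180°); SH(240°)/CHO(300°); SH(240°)/Ph(180°) — 6 interactions.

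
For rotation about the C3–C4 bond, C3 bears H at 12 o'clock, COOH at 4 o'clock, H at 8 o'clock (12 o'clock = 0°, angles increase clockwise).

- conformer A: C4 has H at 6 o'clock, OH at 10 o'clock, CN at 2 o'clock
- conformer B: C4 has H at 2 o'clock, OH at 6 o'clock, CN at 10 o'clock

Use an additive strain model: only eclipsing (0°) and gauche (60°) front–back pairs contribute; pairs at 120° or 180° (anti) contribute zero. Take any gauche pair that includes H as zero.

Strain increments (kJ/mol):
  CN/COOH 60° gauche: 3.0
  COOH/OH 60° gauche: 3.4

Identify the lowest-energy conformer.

A (staggered): COOH–CN gauche; 3.0 = 3.0 kJ/mol.
B (staggered): COOH–OH gauche; 3.4 = 3.4 kJ/mol.
A has the lowest total (3.0 kJ/mol).

A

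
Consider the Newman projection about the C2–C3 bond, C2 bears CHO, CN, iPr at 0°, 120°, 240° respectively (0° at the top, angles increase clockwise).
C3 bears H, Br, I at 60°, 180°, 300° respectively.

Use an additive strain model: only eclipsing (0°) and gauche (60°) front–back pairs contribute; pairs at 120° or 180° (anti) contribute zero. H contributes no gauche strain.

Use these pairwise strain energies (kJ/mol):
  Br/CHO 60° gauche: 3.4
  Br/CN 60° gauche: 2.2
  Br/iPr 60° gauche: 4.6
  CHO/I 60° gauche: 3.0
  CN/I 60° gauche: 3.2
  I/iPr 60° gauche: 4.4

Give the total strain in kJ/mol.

This conformer (staggered): CHO–I gauche, CN–Br gauche, iPr–Br gauche, iPr–I gauche; 3.0 + 2.2 + 4.6 + 4.4 = 14.2 kJ/mol.

14.2 kJ/mol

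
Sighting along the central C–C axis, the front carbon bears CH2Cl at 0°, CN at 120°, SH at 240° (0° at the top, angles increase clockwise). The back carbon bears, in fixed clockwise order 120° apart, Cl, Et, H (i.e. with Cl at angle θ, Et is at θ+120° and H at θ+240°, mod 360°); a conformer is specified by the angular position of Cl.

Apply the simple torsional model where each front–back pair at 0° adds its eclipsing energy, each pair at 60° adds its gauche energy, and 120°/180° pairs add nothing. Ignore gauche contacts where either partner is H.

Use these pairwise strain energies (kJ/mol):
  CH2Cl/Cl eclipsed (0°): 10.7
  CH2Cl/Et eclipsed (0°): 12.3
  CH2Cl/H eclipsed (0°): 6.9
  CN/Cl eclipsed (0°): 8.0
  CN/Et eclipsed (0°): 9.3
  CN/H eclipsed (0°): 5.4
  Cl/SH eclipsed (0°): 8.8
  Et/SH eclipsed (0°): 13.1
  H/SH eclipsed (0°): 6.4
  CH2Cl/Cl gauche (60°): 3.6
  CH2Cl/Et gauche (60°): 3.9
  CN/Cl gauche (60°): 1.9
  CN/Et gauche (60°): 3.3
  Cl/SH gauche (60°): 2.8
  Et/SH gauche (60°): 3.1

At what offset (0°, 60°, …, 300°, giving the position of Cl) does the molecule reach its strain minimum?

Cl at 0° is eclipsed. CH2Cl at 0° is eclipsed with Cl at 0° (10.7); CN at 120° is eclipsed with Et at 120° (9.3); SH at 240° is eclipsed with H at 240° (6.4). Total 26.4 kJ/mol.
Cl at 60° is staggered. CH2Cl at 0° is gauche with Cl at 60° (3.6); CN at 120° is gauche with Cl at 60° (1.9); CN at 120° is gauche with Et at 180° (3.3); SH at 240° is gauche with Et at 180° (3.1). Total 11.9 kJ/mol.
Cl at 120° is eclipsed. CH2Cl at 0° is eclipsed with H at 0° (6.9); CN at 120° is eclipsed with Cl at 120° (8.0); SH at 240° is eclipsed with Et at 240° (13.1). Total 28.0 kJ/mol.
Cl at 180° is staggered. CH2Cl at 0° is gauche with Et at 300° (3.9); CN at 120° is gauche with Cl at 180° (1.9); SH at 240° is gauche with Cl at 180° (2.8); SH at 240° is gauche with Et at 300° (3.1). Total 11.7 kJ/mol.
Cl at 240° is eclipsed. CH2Cl at 0° is eclipsed with Et at 0° (12.3); CN at 120° is eclipsed with H at 120° (5.4); SH at 240° is eclipsed with Cl at 240° (8.8). Total 26.5 kJ/mol.
Cl at 300° is staggered. CH2Cl at 0° is gauche with Cl at 300° (3.6); CH2Cl at 0° is gauche with Et at 60° (3.9); CN at 120° is gauche with Et at 60° (3.3); SH at 240° is gauche with Cl at 300° (2.8). Total 13.6 kJ/mol.
The minimum (11.7 kJ/mol) occurs with Cl at 180°.

180°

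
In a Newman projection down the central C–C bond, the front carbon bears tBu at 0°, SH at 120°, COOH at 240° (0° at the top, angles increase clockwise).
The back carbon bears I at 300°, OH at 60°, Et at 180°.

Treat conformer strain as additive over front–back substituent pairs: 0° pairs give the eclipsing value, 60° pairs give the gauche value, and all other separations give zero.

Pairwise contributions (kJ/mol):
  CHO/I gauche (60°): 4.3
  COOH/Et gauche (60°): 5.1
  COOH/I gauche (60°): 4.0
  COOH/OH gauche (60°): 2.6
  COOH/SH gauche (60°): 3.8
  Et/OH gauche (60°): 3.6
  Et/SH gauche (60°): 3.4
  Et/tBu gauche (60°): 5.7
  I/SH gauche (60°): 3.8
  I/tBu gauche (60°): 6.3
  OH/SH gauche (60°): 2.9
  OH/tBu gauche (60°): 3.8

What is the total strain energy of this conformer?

25.5 kJ/mol

This conformer (staggered): tBu–I gauche, tBu–OH gauche, SH–OH gauche, SH–Et gauche, COOH–I gauche, COOH–Et gauche; 6.3 + 3.8 + 2.9 + 3.4 + 4.0 + 5.1 = 25.5 kJ/mol.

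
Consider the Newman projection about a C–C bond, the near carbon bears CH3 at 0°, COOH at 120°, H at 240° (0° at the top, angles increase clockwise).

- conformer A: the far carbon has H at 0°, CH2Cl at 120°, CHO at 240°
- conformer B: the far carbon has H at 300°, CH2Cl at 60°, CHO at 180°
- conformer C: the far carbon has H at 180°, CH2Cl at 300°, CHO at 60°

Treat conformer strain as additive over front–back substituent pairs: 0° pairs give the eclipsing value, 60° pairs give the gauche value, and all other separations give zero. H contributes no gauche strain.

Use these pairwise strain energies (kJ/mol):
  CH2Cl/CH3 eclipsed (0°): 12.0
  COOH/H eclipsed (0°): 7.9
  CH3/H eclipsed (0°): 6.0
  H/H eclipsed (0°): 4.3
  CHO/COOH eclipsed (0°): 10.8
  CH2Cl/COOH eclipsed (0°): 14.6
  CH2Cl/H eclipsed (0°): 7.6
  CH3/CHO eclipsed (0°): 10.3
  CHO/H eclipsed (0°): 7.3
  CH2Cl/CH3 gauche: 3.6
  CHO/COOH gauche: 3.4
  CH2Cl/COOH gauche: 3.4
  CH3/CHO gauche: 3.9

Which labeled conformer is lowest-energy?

B

A (eclipsed): CH3(0°)/H(0°) eclipsed 6.0; COOH(120°)/CH2Cl(120°) eclipsed 14.6; H(240°)/CHO(240°) eclipsed 7.3 → 27.9 kJ/mol.
B (staggered): CH3(0°)/CH2Cl(60°) gauche 3.6; COOH(120°)/CH2Cl(60°) gauche 3.4; COOH(120°)/CHO(180°) gauche 3.4 → 10.4 kJ/mol.
C (staggered): CH3(0°)/CH2Cl(300°) gauche 3.6; CH3(0°)/CHO(60°) gauche 3.9; COOH(120°)/CHO(60°) gauche 3.4 → 10.9 kJ/mol.
B has the lowest total (10.4 kJ/mol).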